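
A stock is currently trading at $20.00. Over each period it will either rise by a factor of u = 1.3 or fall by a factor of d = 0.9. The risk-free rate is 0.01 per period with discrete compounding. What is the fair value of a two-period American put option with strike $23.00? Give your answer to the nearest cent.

Risk-neutral probability p = (1 + 0.01 − 0.9)/(1.3 − 0.9) = 0.1100/0.4000 = 0.2750
Terminal stock prices: S_uu = 33.8, S_ud = 23.4, S_dd = 16.2
Terminal payoffs (K − S): max(-10.8, 0) = 0, max(-0.4, 0) = 0, max(6.8, 0) = 6.8
Node u (S = 26): continuation = 1/1.01·[0.2750·0.0000 + 0.7250·0.0000] = 0.0000; exercise value = 0.0000 ≤ continuation, so V_u = 0.0000
Node d (S = 18): continuation = 1/1.01·[0.2750·0.0000 + 0.7250·6.8000] = 4.8812; exercise value = 5.0000 > continuation, so V_d = 5.0000 (exercise)
Node 0 (S = 20): continuation = 1/1.01·[0.2750·0.0000 + 0.7250·5.0000] = 3.5891; exercise value = 3.0000 ≤ continuation, so V_0 = 3.5891

$3.59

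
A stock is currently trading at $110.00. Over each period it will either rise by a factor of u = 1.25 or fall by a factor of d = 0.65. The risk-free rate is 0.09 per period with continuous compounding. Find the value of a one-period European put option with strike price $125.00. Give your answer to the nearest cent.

$12.70

Risk-neutral probability p = (e^0.09 − 0.65)/(1.25 − 0.65) = 0.4442/0.6000 = 0.7403
Terminal stock prices: S_u = 137.5, S_d = 71.5
Terminal payoffs (K − S): max(-12.5, 0) = 0, max(53.5, 0) = 53.5
Node 0 (S = 110): V_0 = e^(−0.09)·[0.7403·0.0000 + 0.2597·53.5000] = 12.6986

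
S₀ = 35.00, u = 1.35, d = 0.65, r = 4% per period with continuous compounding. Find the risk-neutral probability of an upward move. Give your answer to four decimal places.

Risk-neutral probability p = (e^0.04 − 0.65)/(1.35 − 0.65) = 0.3908/0.7000 = 0.5583

p = 0.5583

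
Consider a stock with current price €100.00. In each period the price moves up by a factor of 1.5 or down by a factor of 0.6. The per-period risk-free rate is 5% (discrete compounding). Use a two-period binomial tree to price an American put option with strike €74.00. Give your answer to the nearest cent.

Risk-neutral probability p = (1 + 0.05 − 0.6)/(1.5 − 0.6) = 0.4500/0.9000 = 0.5000
Terminal stock prices: S_uu = 225, S_ud = 90, S_dd = 36
Terminal payoffs (K − S): max(-151, 0) = 0, max(-16, 0) = 0, max(38, 0) = 38
Node u (S = 150): continuation = 1/1.05·[0.5000·0.0000 + 0.5000·0.0000] = 0.0000; exercise value = 0.0000 ≤ continuation, so V_u = 0.0000
Node d (S = 60): continuation = 1/1.05·[0.5000·0.0000 + 0.5000·38.0000] = 18.0952; exercise value = 14.0000 ≤ continuation, so V_d = 18.0952
Node 0 (S = 100): continuation = 1/1.05·[0.5000·0.0000 + 0.5000·18.0952] = 8.6168; exercise value = 0.0000 ≤ continuation, so V_0 = 8.6168

€8.62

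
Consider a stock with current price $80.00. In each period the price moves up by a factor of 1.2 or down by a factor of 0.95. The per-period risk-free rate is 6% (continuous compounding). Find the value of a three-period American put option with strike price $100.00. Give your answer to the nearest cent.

Risk-neutral probability p = (e^0.06 − 0.95)/(1.2 − 0.95) = 0.1118/0.2500 = 0.4473
Terminal stock prices: S_uuu = 138.2, S_uud = 109.4, S_udd = 86.64, S_ddd = 68.59
Terminal payoffs (K − S): max(-38.24, 0) = 0, max(-9.44, 0) = 0, max(13.36, 0) = 13.36, max(31.41, 0) = 31.41
Node uu (S = 115.2): continuation = e^(−0.06)·[0.4473·0.0000 + 0.5527·0.0000] = 0.0000; exercise value = 0.0000 ≤ continuation, so V_uu = 0.0000
Node ud (S = 91.2): continuation = e^(−0.06)·[0.4473·0.0000 + 0.5527·13.3600] = 6.9535; exercise value = 8.8000 > continuation, so V_ud = 8.8000 (exercise)
Node dd (S = 72.2): continuation = e^(−0.06)·[0.4473·13.3600 + 0.5527·31.4100] = 21.9765; exercise value = 27.8000 > continuation, so V_dd = 27.8000 (exercise)
Node u (S = 96): continuation = e^(−0.06)·[0.4473·0.0000 + 0.5527·8.8000] = 4.5801; exercise value = 4.0000 ≤ continuation, so V_u = 4.5801
Node d (S = 76): continuation = e^(−0.06)·[0.4473·8.8000 + 0.5527·27.8000] = 18.1765; exercise value = 24.0000 > continuation, so V_d = 24.0000 (exercise)
Node 0 (S = 80): continuation = e^(−0.06)·[0.4473·4.5801 + 0.5527·24.0000] = 14.4209; exercise value = 20.0000 > continuation, so V_0 = 20.0000 (exercise)

$20.00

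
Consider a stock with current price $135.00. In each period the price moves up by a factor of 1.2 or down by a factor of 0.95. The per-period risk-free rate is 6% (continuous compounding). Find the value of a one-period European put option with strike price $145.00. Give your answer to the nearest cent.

Risk-neutral probability p = (e^0.06 − 0.95)/(1.2 − 0.95) = 0.1118/0.2500 = 0.4473
Terminal stock prices: S_u = 162, S_d = 128.2
Terminal payoffs (K − S): max(-17, 0) = 0, max(16.75, 0) = 16.75
Node 0 (S = 135): V_0 = e^(−0.06)·[0.4473·0.0000 + 0.5527·16.7500] = 8.7179

$8.72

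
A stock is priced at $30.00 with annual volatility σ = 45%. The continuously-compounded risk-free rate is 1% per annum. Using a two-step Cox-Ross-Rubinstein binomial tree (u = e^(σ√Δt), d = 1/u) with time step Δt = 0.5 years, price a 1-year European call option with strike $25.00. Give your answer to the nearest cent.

CRR parameters: u = e^(σ√Δt) = e^(0.45·√0.5) = 1.3746, d = 1/u = 0.7275
Per-period rate: rΔt = 0.01·0.5 = 0.005, so R = e^0.005 = 1.0050
Risk-neutral probability p = (e^0.005 − 0.7275)/(1.3746 − 0.7275) = 0.2776/0.6472 = 0.4289
Terminal stock prices: S_uu = 56.69, S_ud = 30, S_dd = 15.88
Terminal payoffs (S − K): max(31.69, 0) = 31.69, max(5, 0) = 5, max(-9.124, 0) = 0
Node u (S = 41.24): V_u = e^(−0.005)·[0.4289·31.6898 + 0.5711·5.0000] = 16.3641
Node d (S = 21.82): V_d = e^(−0.005)·[0.4289·5.0000 + 0.5711·0.0000] = 2.1336
Node 0 (S = 30): V_0 = e^(−0.005)·[0.4289·16.3641 + 0.5711·2.1336] = 8.1954

$8.20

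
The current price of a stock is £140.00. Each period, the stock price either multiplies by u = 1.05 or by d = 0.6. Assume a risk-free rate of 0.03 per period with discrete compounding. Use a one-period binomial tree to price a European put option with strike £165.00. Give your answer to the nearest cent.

Risk-neutral probability p = (1 + 0.03 − 0.6)/(1.05 − 0.6) = 0.4300/0.4500 = 0.9556
Terminal stock prices: S_u = 147, S_d = 84
Terminal payoffs (K − S): max(18, 0) = 18, max(81, 0) = 81
Node 0 (S = 140): V_0 = 1/1.03·[0.9556·18.0000 + 0.0444·81.0000] = 20.1942

£20.19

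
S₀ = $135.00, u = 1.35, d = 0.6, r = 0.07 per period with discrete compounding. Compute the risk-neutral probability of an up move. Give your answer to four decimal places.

p = 0.6267

Risk-neutral probability p = (1 + 0.07 − 0.6)/(1.35 − 0.6) = 0.4700/0.7500 = 0.6267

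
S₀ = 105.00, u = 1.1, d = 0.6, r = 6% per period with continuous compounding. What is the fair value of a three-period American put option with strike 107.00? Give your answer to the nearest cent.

7.19

Risk-neutral probability p = (e^0.06 − 0.6)/(1.1 − 0.6) = 0.4618/0.5000 = 0.9237
Terminal stock prices: S_uuu = 139.8, S_uud = 76.23, S_udd = 41.58, S_ddd = 22.68
Terminal payoffs (K − S): max(-32.76, 0) = 0, max(30.77, 0) = 30.77, max(65.42, 0) = 65.42, max(84.32, 0) = 84.32
Node uu (S = 127.1): continuation = e^(−0.06)·[0.9237·0.0000 + 0.0763·30.7700] = 2.2118; exercise value = 0.0000 ≤ continuation, so V_uu = 2.2118
Node ud (S = 69.3): continuation = e^(−0.06)·[0.9237·30.7700 + 0.0763·65.4200] = 31.4688; exercise value = 37.7000 > continuation, so V_ud = 37.7000 (exercise)
Node dd (S = 37.8): continuation = e^(−0.06)·[0.9237·65.4200 + 0.0763·84.3200] = 62.9688; exercise value = 69.2000 > continuation, so V_dd = 69.2000 (exercise)
Node u (S = 115.5): continuation = e^(−0.06)·[0.9237·2.2118 + 0.0763·37.7000] = 4.6340; exercise value = 0.0000 ≤ continuation, so V_u = 4.6340
Node d (S = 63): continuation = e^(−0.06)·[0.9237·37.7000 + 0.0763·69.2000] = 37.7688; exercise value = 44.0000 > continuation, so V_d = 44.0000 (exercise)
Node 0 (S = 105): continuation = e^(−0.06)·[0.9237·4.6340 + 0.0763·44.0000] = 7.1938; exercise value = 2.0000 ≤ continuation, so V_0 = 7.1938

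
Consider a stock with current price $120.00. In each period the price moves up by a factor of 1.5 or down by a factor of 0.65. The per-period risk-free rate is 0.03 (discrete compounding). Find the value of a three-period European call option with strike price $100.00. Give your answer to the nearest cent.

$47.85

Risk-neutral probability p = (1 + 0.03 − 0.65)/(1.5 − 0.65) = 0.3800/0.8500 = 0.4471
Terminal stock prices: S_uuu = 405, S_uud = 175.5, S_udd = 76.05, S_ddd = 32.95
Terminal payoffs (S − K): max(305, 0) = 305, max(75.5, 0) = 75.5, max(-23.95, 0) = 0, max(-67.05, 0) = 0
Node uu (S = 270): V_uu = 1/1.03·[0.4471·305.0000 + 0.5529·75.5000] = 172.9126
Node ud (S = 117): V_ud = 1/1.03·[0.4471·75.5000 + 0.5529·0.0000] = 32.7698
Node dd (S = 50.7): V_dd = 1/1.03·[0.4471·0.0000 + 0.5529·0.0000] = 0.0000
Node u (S = 180): V_u = 1/1.03·[0.4471·172.9126 + 0.5529·32.7698] = 92.6426
Node d (S = 78): V_d = 1/1.03·[0.4471·32.7698 + 0.5529·0.0000] = 14.2233
Node 0 (S = 120): V_0 = 1/1.03·[0.4471·92.6426 + 0.5529·14.2233] = 47.8460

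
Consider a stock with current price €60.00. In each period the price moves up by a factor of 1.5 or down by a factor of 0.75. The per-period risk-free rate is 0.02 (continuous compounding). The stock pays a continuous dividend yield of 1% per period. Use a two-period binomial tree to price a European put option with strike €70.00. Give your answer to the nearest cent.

€15.95

Per-period risk-free factor R = e^0.02 = 1.0202; dividend-adjusted growth = e^(0.02−0.01) = 1.0101.
Risk-neutral probability p = (1.0101 − 0.75)/(1.5 − 0.75) = 0.2601/0.7500 = 0.3467
Terminal stock prices: S_uu = 135, S_ud = 67.5, S_dd = 33.75
Terminal payoffs (K − S): max(-65, 0) = 0, max(2.5, 0) = 2.5, max(36.25, 0) = 36.25
Node u (S = 90): V_u = e^(−0.02)·[0.3467·0.0000 + 0.6533·2.5000] = 1.6008
Node d (S = 45): V_d = e^(−0.02)·[0.3467·2.5000 + 0.6533·36.2500] = 24.0617
Node 0 (S = 60): V_0 = e^(−0.02)·[0.3467·1.6008 + 0.6533·24.0617] = 15.9515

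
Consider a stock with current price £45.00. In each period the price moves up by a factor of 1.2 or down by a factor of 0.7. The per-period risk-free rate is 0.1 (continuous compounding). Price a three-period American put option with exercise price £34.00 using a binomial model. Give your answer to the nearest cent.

£0.68

Risk-neutral probability p = (e^0.1 − 0.7)/(1.2 − 0.7) = 0.4052/0.5000 = 0.8103
Terminal stock prices: S_uuu = 77.76, S_uud = 45.36, S_udd = 26.46, S_ddd = 15.43
Terminal payoffs (K − S): max(-43.76, 0) = 0, max(-11.36, 0) = 0, max(7.54, 0) = 7.54, max(18.57, 0) = 18.57
Node uu (S = 64.8): continuation = e^(−0.1)·[0.8103·0.0000 + 0.1897·0.0000] = 0.0000; exercise value = 0.0000 ≤ continuation, so V_uu = 0.0000
Node ud (S = 37.8): continuation = e^(−0.1)·[0.8103·0.0000 + 0.1897·7.5400] = 1.2939; exercise value = 0.0000 ≤ continuation, so V_ud = 1.2939
Node dd (S = 22.05): continuation = e^(−0.1)·[0.8103·7.5400 + 0.1897·18.5650] = 8.7145; exercise value = 11.9500 > continuation, so V_dd = 11.9500 (exercise)
Node u (S = 54): continuation = e^(−0.1)·[0.8103·0.0000 + 0.1897·1.2939] = 0.2221; exercise value = 0.0000 ≤ continuation, so V_u = 0.2221
Node d (S = 31.5): continuation = e^(−0.1)·[0.8103·1.2939 + 0.1897·11.9500] = 2.9995; exercise value = 2.5000 ≤ continuation, so V_d = 2.9995
Node 0 (S = 45): continuation = e^(−0.1)·[0.8103·0.2221 + 0.1897·2.9995] = 0.6776; exercise value = 0.0000 ≤ continuation, so V_0 = 0.6776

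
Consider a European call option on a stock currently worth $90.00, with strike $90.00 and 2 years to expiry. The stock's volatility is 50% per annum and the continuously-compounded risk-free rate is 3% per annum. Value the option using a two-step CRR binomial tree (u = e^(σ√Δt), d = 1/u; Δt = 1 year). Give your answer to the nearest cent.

CRR parameters: u = e^(σ√Δt) = e^(0.5·√1) = 1.6487, d = 1/u = 0.6065
Per-period rate: rΔt = 0.03·1 = 0.03, so R = e^0.03 = 1.0305
Risk-neutral probability p = (e^0.03 − 0.6065)/(1.6487 − 0.6065) = 0.4239/1.0422 = 0.4068
Terminal stock prices: S_uu = 244.6, S_ud = 90, S_dd = 33.11
Terminal payoffs (S − K): max(154.6, 0) = 154.6, max(0, 0) = 0, max(-56.89, 0) = 0
Node u (S = 148.4): V_u = e^(−0.03)·[0.4068·154.6454 + 0.5932·0.0000] = 61.0448
Node d (S = 54.59): V_d = e^(−0.03)·[0.4068·0.0000 + 0.5932·0.0000] = 0.0000
Node 0 (S = 90): V_0 = e^(−0.03)·[0.4068·61.0448 + 0.5932·0.0000] = 24.0969

$24.10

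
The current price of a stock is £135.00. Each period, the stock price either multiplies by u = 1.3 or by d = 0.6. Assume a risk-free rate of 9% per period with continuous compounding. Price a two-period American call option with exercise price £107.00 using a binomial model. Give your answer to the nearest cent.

Risk-neutral probability p = (e^0.09 − 0.6)/(1.3 − 0.6) = 0.4942/0.7000 = 0.7060
Terminal stock prices: S_uu = 228.2, S_ud = 105.3, S_dd = 48.6
Terminal payoffs (S − K): max(121.2, 0) = 121.2, max(-1.7, 0) = 0, max(-58.4, 0) = 0
Node u (S = 175.5): continuation = e^(−0.09)·[0.7060·121.1500 + 0.2940·0.0000] = 78.1662; exercise value = 68.5000 ≤ continuation, so V_u = 78.1662
Node d (S = 81): continuation = e^(−0.09)·[0.7060·0.0000 + 0.2940·0.0000] = 0.0000; exercise value = 0.0000 ≤ continuation, so V_d = 0.0000
Node 0 (S = 135): continuation = e^(−0.09)·[0.7060·78.1662 + 0.2940·0.0000] = 50.4330; exercise value = 28.0000 ≤ continuation, so V_0 = 50.4330

£50.43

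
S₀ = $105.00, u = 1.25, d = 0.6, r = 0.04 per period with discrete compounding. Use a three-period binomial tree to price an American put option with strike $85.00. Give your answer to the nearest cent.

$9.30

Risk-neutral probability p = (1 + 0.04 − 0.6)/(1.25 − 0.6) = 0.4400/0.6500 = 0.6769
Terminal stock prices: S_uuu = 205.1, S_uud = 98.44, S_udd = 47.25, S_ddd = 22.68
Terminal payoffs (K − S): max(-120.1, 0) = 0, max(-13.44, 0) = 0, max(37.75, 0) = 37.75, max(62.32, 0) = 62.32
Node uu (S = 164.1): continuation = 1/1.04·[0.6769·0.0000 + 0.3231·0.0000] = 0.0000; exercise value = 0.0000 ≤ continuation, so V_uu = 0.0000
Node ud (S = 78.75): continuation = 1/1.04·[0.6769·0.0000 + 0.3231·37.7500] = 11.7271; exercise value = 6.2500 ≤ continuation, so V_ud = 11.7271
Node dd (S = 37.8): continuation = 1/1.04·[0.6769·37.7500 + 0.3231·62.3200] = 43.9308; exercise value = 47.2000 > continuation, so V_dd = 47.2000 (exercise)
Node u (S = 131.2): continuation = 1/1.04·[0.6769·0.0000 + 0.3231·11.7271] = 3.6430; exercise value = 0.0000 ≤ continuation, so V_u = 3.6430
Node d (S = 63): continuation = 1/1.04·[0.6769·11.7271 + 0.3231·47.2000] = 22.2957; exercise value = 22.0000 ≤ continuation, so V_d = 22.2957
Node 0 (S = 105): continuation = 1/1.04·[0.6769·3.6430 + 0.3231·22.2957] = 9.2974; exercise value = 0.0000 ≤ continuation, so V_0 = 9.2974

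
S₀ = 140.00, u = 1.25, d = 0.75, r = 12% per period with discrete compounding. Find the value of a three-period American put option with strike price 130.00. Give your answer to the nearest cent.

6.93

Risk-neutral probability p = (1 + 0.12 − 0.75)/(1.25 − 0.75) = 0.3700/0.5000 = 0.7400
Terminal stock prices: S_uuu = 273.4, S_uud = 164.1, S_udd = 98.44, S_ddd = 59.06
Terminal payoffs (K − S): max(-143.4, 0) = 0, max(-34.06, 0) = 0, max(31.56, 0) = 31.56, max(70.94, 0) = 70.94
Node uu (S = 218.8): continuation = 1/1.12·[0.7400·0.0000 + 0.2600·0.0000] = 0.0000; exercise value = 0.0000 ≤ continuation, so V_uu = 0.0000
Node ud (S = 131.2): continuation = 1/1.12·[0.7400·0.0000 + 0.2600·31.5625] = 7.3270; exercise value = 0.0000 ≤ continuation, so V_ud = 7.3270
Node dd (S = 78.75): continuation = 1/1.12·[0.7400·31.5625 + 0.2600·70.9375] = 37.3214; exercise value = 51.2500 > continuation, so V_dd = 51.2500 (exercise)
Node u (S = 175): continuation = 1/1.12·[0.7400·0.0000 + 0.2600·7.3270] = 1.7009; exercise value = 0.0000 ≤ continuation, so V_u = 1.7009
Node d (S = 105): continuation = 1/1.12·[0.7400·7.3270 + 0.2600·51.2500] = 16.7384; exercise value = 25.0000 > continuation, so V_d = 25.0000 (exercise)
Node 0 (S = 140): continuation = 1/1.12·[0.7400·1.7009 + 0.2600·25.0000] = 6.9274; exercise value = 0.0000 ≤ continuation, so V_0 = 6.9274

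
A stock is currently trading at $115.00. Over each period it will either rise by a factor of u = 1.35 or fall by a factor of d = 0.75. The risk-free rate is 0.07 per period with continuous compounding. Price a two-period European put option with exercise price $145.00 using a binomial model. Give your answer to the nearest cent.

$27.28

Risk-neutral probability p = (e^0.07 − 0.75)/(1.35 − 0.75) = 0.3225/0.6000 = 0.5375
Terminal stock prices: S_uu = 209.6, S_ud = 116.4, S_dd = 64.69
Terminal payoffs (K − S): max(-64.59, 0) = 0, max(28.56, 0) = 28.56, max(80.31, 0) = 80.31
Node u (S = 155.2): V_u = e^(−0.07)·[0.5375·0.0000 + 0.4625·28.5625] = 12.3167
Node d (S = 86.25): V_d = e^(−0.07)·[0.5375·28.5625 + 0.4625·80.3125] = 48.9471
Node 0 (S = 115): V_0 = e^(−0.07)·[0.5375·12.3167 + 0.4625·48.9471] = 27.2798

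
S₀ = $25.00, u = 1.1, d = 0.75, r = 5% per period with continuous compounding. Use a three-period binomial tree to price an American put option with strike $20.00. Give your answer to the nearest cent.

Risk-neutral probability p = (e^0.05 − 0.75)/(1.1 − 0.75) = 0.3013/0.3500 = 0.8608
Terminal stock prices: S_uuu = 33.28, S_uud = 22.69, S_udd = 15.47, S_ddd = 10.55
Terminal payoffs (K − S): max(-13.28, 0) = 0, max(-2.688, 0) = 0, max(4.531, 0) = 4.531, max(9.453, 0) = 9.453
Node uu (S = 30.25): continuation = e^(−0.05)·[0.8608·0.0000 + 0.1392·0.0000] = 0.0000; exercise value = 0.0000 ≤ continuation, so V_uu = 0.0000
Node ud (S = 20.63): continuation = e^(−0.05)·[0.8608·0.0000 + 0.1392·4.5312] = 0.6001; exercise value = 0.0000 ≤ continuation, so V_ud = 0.6001
Node dd (S = 14.06): continuation = e^(−0.05)·[0.8608·4.5312 + 0.1392·9.4531] = 4.9621; exercise value = 5.9375 > continuation, so V_dd = 5.9375 (exercise)
Node u (S = 27.5): continuation = e^(−0.05)·[0.8608·0.0000 + 0.1392·0.6001] = 0.0795; exercise value = 0.0000 ≤ continuation, so V_u = 0.0795
Node d (S = 18.75): continuation = e^(−0.05)·[0.8608·0.6001 + 0.1392·5.9375] = 1.2777; exercise value = 1.2500 ≤ continuation, so V_d = 1.2777
Node 0 (S = 25): continuation = e^(−0.05)·[0.8608·0.0795 + 0.1392·1.2777] = 0.2343; exercise value = 0.0000 ≤ continuation, so V_0 = 0.2343

$0.23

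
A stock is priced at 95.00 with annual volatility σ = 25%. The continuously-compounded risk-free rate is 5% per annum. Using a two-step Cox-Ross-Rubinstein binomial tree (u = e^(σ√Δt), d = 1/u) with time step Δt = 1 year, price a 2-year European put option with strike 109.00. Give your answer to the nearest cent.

16.16

CRR parameters: u = e^(σ√Δt) = e^(0.25·√1) = 1.2840, d = 1/u = 0.7788
Per-period rate: rΔt = 0.05·1 = 0.05, so R = e^0.05 = 1.0513
Risk-neutral probability p = (e^0.05 − 0.7788)/(1.2840 − 0.7788) = 0.2725/0.5052 = 0.5393
Terminal stock prices: S_uu = 156.6, S_ud = 95, S_dd = 57.62
Terminal payoffs (K − S): max(-47.63, 0) = 0, max(14, 0) = 14, max(51.38, 0) = 51.38
Node u (S = 122): V_u = e^(−0.05)·[0.5393·0.0000 + 0.4607·14.0000] = 6.1352
Node d (S = 73.99): V_d = e^(−0.05)·[0.5393·14.0000 + 0.4607·51.3796] = 29.6979
Node 0 (S = 95): V_0 = e^(−0.05)·[0.5393·6.1352 + 0.4607·29.6979] = 16.1618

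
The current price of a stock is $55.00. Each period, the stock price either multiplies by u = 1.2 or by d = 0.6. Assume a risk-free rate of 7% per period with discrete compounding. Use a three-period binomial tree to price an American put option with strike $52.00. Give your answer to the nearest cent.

Risk-neutral probability p = (1 + 0.07 − 0.6)/(1.2 − 0.6) = 0.4700/0.6000 = 0.7833
Terminal stock prices: S_uuu = 95.04, S_uud = 47.52, S_udd = 23.76, S_ddd = 11.88
Terminal payoffs (K − S): max(-43.04, 0) = 0, max(4.48, 0) = 4.48, max(28.24, 0) = 28.24, max(40.12, 0) = 40.12
Node uu (S = 79.2): continuation = 1/1.07·[0.7833·0.0000 + 0.2167·4.4800] = 0.9072; exercise value = 0.0000 ≤ continuation, so V_uu = 0.9072
Node ud (S = 39.6): continuation = 1/1.07·[0.7833·4.4800 + 0.2167·28.2400] = 8.9981; exercise value = 12.4000 > continuation, so V_ud = 12.4000 (exercise)
Node dd (S = 19.8): continuation = 1/1.07·[0.7833·28.2400 + 0.2167·40.1200] = 28.7981; exercise value = 32.2000 > continuation, so V_dd = 32.2000 (exercise)
Node u (S = 66): continuation = 1/1.07·[0.7833·0.9072 + 0.2167·12.4000] = 3.1750; exercise value = 0.0000 ≤ continuation, so V_u = 3.1750
Node d (S = 33): continuation = 1/1.07·[0.7833·12.4000 + 0.2167·32.2000] = 15.5981; exercise value = 19.0000 > continuation, so V_d = 19.0000 (exercise)
Node 0 (S = 55): continuation = 1/1.07·[0.7833·3.1750 + 0.2167·19.0000] = 6.1717; exercise value = 0.0000 ≤ continuation, so V_0 = 6.1717

$6.17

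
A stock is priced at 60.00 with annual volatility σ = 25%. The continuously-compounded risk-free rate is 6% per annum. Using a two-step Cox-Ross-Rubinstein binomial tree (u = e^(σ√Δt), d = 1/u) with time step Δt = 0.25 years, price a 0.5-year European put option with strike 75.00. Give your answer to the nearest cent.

13.34

CRR parameters: u = e^(σ√Δt) = e^(0.25·√0.25) = 1.1331, d = 1/u = 0.8825
Per-period rate: rΔt = 0.06·0.25 = 0.015, so R = e^0.015 = 1.0151
Risk-neutral probability p = (e^0.015 − 0.8825)/(1.1331 − 0.8825) = 0.1326/0.2507 = 0.5291
Terminal stock prices: S_uu = 77.04, S_ud = 60, S_dd = 46.73
Terminal payoffs (K − S): max(-2.042, 0) = 0, max(15, 0) = 15, max(28.27, 0) = 28.27
Node u (S = 67.99): V_u = e^(−0.015)·[0.5291·0.0000 + 0.4709·15.0000] = 6.9585
Node d (S = 52.95): V_d = e^(−0.015)·[0.5291·15.0000 + 0.4709·28.2720] = 20.9336
Node 0 (S = 60): V_0 = e^(−0.015)·[0.5291·6.9585 + 0.4709·20.9336] = 13.3380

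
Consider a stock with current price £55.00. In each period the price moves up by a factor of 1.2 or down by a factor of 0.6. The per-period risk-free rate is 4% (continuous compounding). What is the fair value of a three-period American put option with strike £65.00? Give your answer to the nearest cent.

£14.95

Risk-neutral probability p = (e^0.04 − 0.6)/(1.2 − 0.6) = 0.4408/0.6000 = 0.7347
Terminal stock prices: S_uuu = 95.04, S_uud = 47.52, S_udd = 23.76, S_ddd = 11.88
Terminal payoffs (K − S): max(-30.04, 0) = 0, max(17.48, 0) = 17.48, max(41.24, 0) = 41.24, max(53.12, 0) = 53.12
Node uu (S = 79.2): continuation = e^(−0.04)·[0.7347·0.0000 + 0.2653·17.4800] = 4.4559; exercise value = 0.0000 ≤ continuation, so V_uu = 4.4559
Node ud (S = 39.6): continuation = e^(−0.04)·[0.7347·17.4800 + 0.2653·41.2400] = 22.8513; exercise value = 25.4000 > continuation, so V_ud = 25.4000 (exercise)
Node dd (S = 19.8): continuation = e^(−0.04)·[0.7347·41.2400 + 0.2653·53.1200] = 42.6513; exercise value = 45.2000 > continuation, so V_dd = 45.2000 (exercise)
Node u (S = 66): continuation = e^(−0.04)·[0.7347·4.4559 + 0.2653·25.4000] = 9.6201; exercise value = 0.0000 ≤ continuation, so V_u = 9.6201
Node d (S = 33): continuation = e^(−0.04)·[0.7347·25.4000 + 0.2653·45.2000] = 29.4513; exercise value = 32.0000 > continuation, so V_d = 32.0000 (exercise)
Node 0 (S = 55): continuation = e^(−0.04)·[0.7347·9.6201 + 0.2653·32.0000] = 14.9478; exercise value = 10.0000 ≤ continuation, so V_0 = 14.9478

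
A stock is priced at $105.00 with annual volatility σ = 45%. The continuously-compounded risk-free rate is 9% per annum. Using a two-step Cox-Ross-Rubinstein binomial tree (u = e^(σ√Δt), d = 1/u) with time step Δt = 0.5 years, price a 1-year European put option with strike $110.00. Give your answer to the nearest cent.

$15.11

CRR parameters: u = e^(σ√Δt) = e^(0.45·√0.5) = 1.3746, d = 1/u = 0.7275
Per-period rate: rΔt = 0.09·0.5 = 0.045, so R = e^0.045 = 1.0460
Risk-neutral probability p = (e^0.045 − 0.7275)/(1.3746 − 0.7275) = 0.3186/0.6472 = 0.4922
Terminal stock prices: S_uu = 198.4, S_ud = 105, S_dd = 55.57
Terminal payoffs (K − S): max(-88.41, 0) = 0, max(5, 0) = 5, max(54.43, 0) = 54.43
Node u (S = 144.3): V_u = e^(−0.045)·[0.4922·0.0000 + 0.5078·5.0000] = 2.4271
Node d (S = 76.38): V_d = e^(−0.045)·[0.4922·5.0000 + 0.5078·54.4344] = 28.7766
Node 0 (S = 105): V_0 = e^(−0.045)·[0.4922·2.4271 + 0.5078·28.7766] = 15.1109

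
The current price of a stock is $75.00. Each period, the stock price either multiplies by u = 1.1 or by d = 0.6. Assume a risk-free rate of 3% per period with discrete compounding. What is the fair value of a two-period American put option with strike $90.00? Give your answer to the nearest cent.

Risk-neutral probability p = (1 + 0.03 − 0.6)/(1.1 − 0.6) = 0.4300/0.5000 = 0.8600
Terminal stock prices: S_uu = 90.75, S_ud = 49.5, S_dd = 27
Terminal payoffs (K − S): max(-0.75, 0) = 0, max(40.5, 0) = 40.5, max(63, 0) = 63
Node u (S = 82.5): continuation = 1/1.03·[0.8600·0.0000 + 0.1400·40.5000] = 5.5049; exercise value = 7.5000 > continuation, so V_u = 7.5000 (exercise)
Node d (S = 45): continuation = 1/1.03·[0.8600·40.5000 + 0.1400·63.0000] = 42.3786; exercise value = 45.0000 > continuation, so V_d = 45.0000 (exercise)
Node 0 (S = 75): continuation = 1/1.03·[0.8600·7.5000 + 0.1400·45.0000] = 12.3786; exercise value = 15.0000 > continuation, so V_0 = 15.0000 (exercise)

$15.00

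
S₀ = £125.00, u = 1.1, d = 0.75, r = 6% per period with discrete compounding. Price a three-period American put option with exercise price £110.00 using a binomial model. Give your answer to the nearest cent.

£2.37

Risk-neutral probability p = (1 + 0.06 − 0.75)/(1.1 − 0.75) = 0.3100/0.3500 = 0.8857
Terminal stock prices: S_uuu = 166.4, S_uud = 113.4, S_udd = 77.34, S_ddd = 52.73
Terminal payoffs (K − S): max(-56.38, 0) = 0, max(-3.438, 0) = 0, max(32.66, 0) = 32.66, max(57.27, 0) = 57.27
Node uu (S = 151.3): continuation = 1/1.06·[0.8857·0.0000 + 0.1143·0.0000] = 0.0000; exercise value = 0.0000 ≤ continuation, so V_uu = 0.0000
Node ud (S = 103.1): continuation = 1/1.06·[0.8857·0.0000 + 0.1143·32.6562] = 3.5209; exercise value = 6.8750 > continuation, so V_ud = 6.8750 (exercise)
Node dd (S = 70.31): continuation = 1/1.06·[0.8857·32.6562 + 0.1143·57.2656] = 33.4611; exercise value = 39.6875 > continuation, so V_dd = 39.6875 (exercise)
Node u (S = 137.5): continuation = 1/1.06·[0.8857·0.0000 + 0.1143·6.8750] = 0.7412; exercise value = 0.0000 ≤ continuation, so V_u = 0.7412
Node d (S = 93.75): continuation = 1/1.06·[0.8857·6.8750 + 0.1143·39.6875] = 10.0236; exercise value = 16.2500 > continuation, so V_d = 16.2500 (exercise)
Node 0 (S = 125): continuation = 1/1.06·[0.8857·0.7412 + 0.1143·16.2500] = 2.3714; exercise value = 0.0000 ≤ continuation, so V_0 = 2.3714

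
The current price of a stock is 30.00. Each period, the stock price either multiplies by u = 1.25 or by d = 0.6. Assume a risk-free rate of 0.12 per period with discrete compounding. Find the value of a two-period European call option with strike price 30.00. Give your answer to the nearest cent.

8.61

Risk-neutral probability p = (1 + 0.12 − 0.6)/(1.25 − 0.6) = 0.5200/0.6500 = 0.8000
Terminal stock prices: S_uu = 46.88, S_ud = 22.5, S_dd = 10.8
Terminal payoffs (S − K): max(16.88, 0) = 16.88, max(-7.5, 0) = 0, max(-19.2, 0) = 0
Node u (S = 37.5): V_u = 1/1.12·[0.8000·16.8750 + 0.2000·0.0000] = 12.0536
Node d (S = 18): V_d = 1/1.12·[0.8000·0.0000 + 0.2000·0.0000] = 0.0000
Node 0 (S = 30): V_0 = 1/1.12·[0.8000·12.0536 + 0.2000·0.0000] = 8.6097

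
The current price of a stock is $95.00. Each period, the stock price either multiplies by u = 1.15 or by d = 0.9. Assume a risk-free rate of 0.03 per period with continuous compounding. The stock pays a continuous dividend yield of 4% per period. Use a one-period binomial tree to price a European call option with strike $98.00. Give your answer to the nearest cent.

$3.93

Per-period risk-free factor R = e^0.03 = 1.0305; dividend-adjusted growth = e^(0.03−0.04) = 0.9900.
Risk-neutral probability p = (0.9900 − 0.9)/(1.15 − 0.9) = 0.0900/0.2500 = 0.3602
Terminal stock prices: S_u = 109.2, S_d = 85.5
Terminal payoffs (S − K): max(11.25, 0) = 11.25, max(-12.5, 0) = 0
Node 0 (S = 95): V_0 = e^(−0.03)·[0.3602·11.2500 + 0.6398·0.0000] = 3.9325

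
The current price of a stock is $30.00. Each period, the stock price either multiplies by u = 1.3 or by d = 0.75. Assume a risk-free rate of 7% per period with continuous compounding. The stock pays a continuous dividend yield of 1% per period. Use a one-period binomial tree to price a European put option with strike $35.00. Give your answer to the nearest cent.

Per-period risk-free factor R = e^0.07 = 1.0725; dividend-adjusted growth = e^(0.07−0.01) = 1.0618.
Risk-neutral probability p = (1.0618 − 0.75)/(1.3 − 0.75) = 0.3118/0.5500 = 0.5670
Terminal stock prices: S_u = 39, S_d = 22.5
Terminal payoffs (K − S): max(-4, 0) = 0, max(12.5, 0) = 12.5
Node 0 (S = 30): V_0 = e^(−0.07)·[0.5670·0.0000 + 0.4330·12.5000] = 5.0469

$5.05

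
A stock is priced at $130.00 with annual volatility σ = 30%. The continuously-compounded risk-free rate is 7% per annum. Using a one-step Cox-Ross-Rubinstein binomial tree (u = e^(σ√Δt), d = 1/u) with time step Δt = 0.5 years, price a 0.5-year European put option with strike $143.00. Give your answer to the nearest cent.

$17.16

CRR parameters: u = e^(σ√Δt) = e^(0.3·√0.5) = 1.2363, d = 1/u = 0.8089
Per-period rate: rΔt = 0.07·0.5 = 0.035, so R = e^0.035 = 1.0356
Risk-neutral probability p = (e^0.035 − 0.8089)/(1.2363 − 0.8089) = 0.2268/0.4275 = 0.5305
Terminal stock prices: S_u = 160.7, S_d = 105.2
Terminal payoffs (K − S): max(-17.72, 0) = 0, max(37.85, 0) = 37.85
Node 0 (S = 130): V_0 = e^(−0.035)·[0.5305·0.0000 + 0.4695·37.8485] = 17.1589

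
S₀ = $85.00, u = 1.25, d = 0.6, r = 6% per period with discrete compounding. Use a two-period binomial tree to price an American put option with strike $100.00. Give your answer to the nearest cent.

Risk-neutral probability p = (1 + 0.06 − 0.6)/(1.25 − 0.6) = 0.4600/0.6500 = 0.7077
Terminal stock prices: S_uu = 132.8, S_ud = 63.75, S_dd = 30.6
Terminal payoffs (K − S): max(-32.81, 0) = 0, max(36.25, 0) = 36.25, max(69.4, 0) = 69.4
Node u (S = 106.2): continuation = 1/1.06·[0.7077·0.0000 + 0.2923·36.2500] = 9.9964; exercise value = 0.0000 ≤ continuation, so V_u = 9.9964
Node d (S = 51): continuation = 1/1.06·[0.7077·36.2500 + 0.2923·69.4000] = 43.3396; exercise value = 49.0000 > continuation, so V_d = 49.0000 (exercise)
Node 0 (S = 85): continuation = 1/1.06·[0.7077·9.9964 + 0.2923·49.0000] = 20.1863; exercise value = 15.0000 ≤ continuation, so V_0 = 20.1863

$20.19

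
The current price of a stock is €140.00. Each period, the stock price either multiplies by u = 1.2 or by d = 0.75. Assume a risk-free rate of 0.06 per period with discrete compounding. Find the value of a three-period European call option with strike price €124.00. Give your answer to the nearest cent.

€42.48

Risk-neutral probability p = (1 + 0.06 − 0.75)/(1.2 − 0.75) = 0.3100/0.4500 = 0.6889
Terminal stock prices: S_uuu = 241.9, S_uud = 151.2, S_udd = 94.5, S_ddd = 59.06
Terminal payoffs (S − K): max(117.9, 0) = 117.9, max(27.2, 0) = 27.2, max(-29.5, 0) = 0, max(-64.94, 0) = 0
Node uu (S = 201.6): V_uu = 1/1.06·[0.6889·117.9200 + 0.3111·27.2000] = 84.6189
Node ud (S = 126): V_ud = 1/1.06·[0.6889·27.2000 + 0.3111·0.0000] = 17.6771
Node dd (S = 78.75): V_dd = 1/1.06·[0.6889·0.0000 + 0.3111·0.0000] = 0.0000
Node u (S = 168): V_u = 1/1.06·[0.6889·84.6189 + 0.3111·17.6771] = 60.1817
Node d (S = 105): V_d = 1/1.06·[0.6889·17.6771 + 0.3111·0.0000] = 11.4883
Node 0 (S = 140): V_0 = 1/1.06·[0.6889·60.1817 + 0.3111·11.4883] = 42.4836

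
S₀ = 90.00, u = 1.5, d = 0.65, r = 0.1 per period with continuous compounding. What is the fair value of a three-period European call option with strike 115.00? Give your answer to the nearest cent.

Risk-neutral probability p = (e^0.1 − 0.65)/(1.5 − 0.65) = 0.4552/0.8500 = 0.5355
Terminal stock prices: S_uuu = 303.8, S_uud = 131.6, S_udd = 57.04, S_ddd = 24.72
Terminal payoffs (S − K): max(188.8, 0) = 188.8, max(16.62, 0) = 16.62, max(-57.96, 0) = 0, max(-90.28, 0) = 0
Node uu (S = 202.5): V_uu = e^(−0.1)·[0.5355·188.7500 + 0.4645·16.6250] = 98.4437
Node ud (S = 87.75): V_ud = e^(−0.1)·[0.5355·16.6250 + 0.4645·0.0000] = 8.0554
Node dd (S = 38.03): V_dd = e^(−0.1)·[0.5355·0.0000 + 0.4645·0.0000] = 0.0000
Node u (S = 135): V_u = e^(−0.1)·[0.5355·98.4437 + 0.4645·8.0554] = 51.0852
Node d (S = 58.5): V_d = e^(−0.1)·[0.5355·8.0554 + 0.4645·0.0000] = 3.9031
Node 0 (S = 90): V_0 = e^(−0.1)·[0.5355·51.0852 + 0.4645·3.9031] = 26.3931

26.39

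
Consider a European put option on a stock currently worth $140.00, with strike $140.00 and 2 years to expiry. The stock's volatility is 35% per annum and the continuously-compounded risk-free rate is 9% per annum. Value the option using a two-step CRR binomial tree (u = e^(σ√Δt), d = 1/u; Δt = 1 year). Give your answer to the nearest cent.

CRR parameters: u = e^(σ√Δt) = e^(0.35·√1) = 1.4191, d = 1/u = 0.7047
Per-period rate: rΔt = 0.09·1 = 0.09, so R = e^0.09 = 1.0942
Risk-neutral probability p = (e^0.09 − 0.7047)/(1.4191 − 0.7047) = 0.3895/0.7144 = 0.5452
Terminal stock prices: S_uu = 281.9, S_ud = 140, S_dd = 69.52
Terminal payoffs (K − S): max(-141.9, 0) = 0, max(0, 0) = 0, max(70.48, 0) = 70.48
Node u (S = 198.7): V_u = e^(−0.09)·[0.5452·0.0000 + 0.4548·0.0000] = 0.0000
Node d (S = 98.66): V_d = e^(−0.09)·[0.5452·0.0000 + 0.4548·70.4781] = 29.2940
Node 0 (S = 140): V_0 = e^(−0.09)·[0.5452·0.0000 + 0.4548·29.2940] = 12.1760

$12.18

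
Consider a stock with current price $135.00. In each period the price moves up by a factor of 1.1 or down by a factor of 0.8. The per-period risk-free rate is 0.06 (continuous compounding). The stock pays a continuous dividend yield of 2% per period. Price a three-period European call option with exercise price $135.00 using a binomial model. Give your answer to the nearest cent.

Per-period risk-free factor R = e^0.06 = 1.0618; dividend-adjusted growth = e^(0.06−0.02) = 1.0408.
Risk-neutral probability p = (1.0408 − 0.8)/(1.1 − 0.8) = 0.2408/0.3000 = 0.8027
Terminal stock prices: S_uuu = 179.7, S_uud = 130.7, S_udd = 95.04, S_ddd = 69.12
Terminal payoffs (S − K): max(44.69, 0) = 44.69, max(-4.32, 0) = 0, max(-39.96, 0) = 0, max(-65.88, 0) = 0
Node uu (S = 163.4): V_uu = e^(−0.06)·[0.8027·44.6850 + 0.1973·0.0000] = 33.7799
Node ud (S = 118.8): V_ud = e^(−0.06)·[0.8027·0.0000 + 0.1973·0.0000] = 0.0000
Node dd (S = 86.4): V_dd = e^(−0.06)·[0.8027·0.0000 + 0.1973·0.0000] = 0.0000
Node u (S = 148.5): V_u = e^(−0.06)·[0.8027·33.7799 + 0.1973·0.0000] = 25.5362
Node d (S = 108): V_d = e^(−0.06)·[0.8027·0.0000 + 0.1973·0.0000] = 0.0000
Node 0 (S = 135): V_0 = e^(−0.06)·[0.8027·25.5362 + 0.1973·0.0000] = 19.3042

$19.30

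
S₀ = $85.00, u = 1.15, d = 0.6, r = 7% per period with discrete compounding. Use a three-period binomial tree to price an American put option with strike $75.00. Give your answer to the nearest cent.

Risk-neutral probability p = (1 + 0.07 − 0.6)/(1.15 − 0.6) = 0.4700/0.5500 = 0.8545
Terminal stock prices: S_uuu = 129.3, S_uud = 67.45, S_udd = 35.19, S_ddd = 18.36
Terminal payoffs (K − S): max(-54.27, 0) = 0, max(7.553, 0) = 7.553, max(39.81, 0) = 39.81, max(56.64, 0) = 56.64
Node uu (S = 112.4): continuation = 1/1.07·[0.8545·0.0000 + 0.1455·7.5525] = 1.0267; exercise value = 0.0000 ≤ continuation, so V_uu = 1.0267
Node ud (S = 58.65): continuation = 1/1.07·[0.8545·7.5525 + 0.1455·39.8100] = 11.4435; exercise value = 16.3500 > continuation, so V_ud = 16.3500 (exercise)
Node dd (S = 30.6): continuation = 1/1.07·[0.8545·39.8100 + 0.1455·56.6400] = 39.4935; exercise value = 44.4000 > continuation, so V_dd = 44.4000 (exercise)
Node u (S = 97.75): continuation = 1/1.07·[0.8545·1.0267 + 0.1455·16.3500] = 3.0425; exercise value = 0.0000 ≤ continuation, so V_u = 3.0425
Node d (S = 51): continuation = 1/1.07·[0.8545·16.3500 + 0.1455·44.4000] = 19.0935; exercise value = 24.0000 > continuation, so V_d = 24.0000 (exercise)
Node 0 (S = 85): continuation = 1/1.07·[0.8545·3.0425 + 0.1455·24.0000] = 5.6924; exercise value = 0.0000 ≤ continuation, so V_0 = 5.6924

$5.69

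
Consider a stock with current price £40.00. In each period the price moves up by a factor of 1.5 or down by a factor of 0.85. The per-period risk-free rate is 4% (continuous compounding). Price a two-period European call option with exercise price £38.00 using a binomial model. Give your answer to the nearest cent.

£9.11

Risk-neutral probability p = (e^0.04 − 0.85)/(1.5 − 0.85) = 0.1908/0.6500 = 0.2936
Terminal stock prices: S_uu = 90, S_ud = 51, S_dd = 28.9
Terminal payoffs (S − K): max(52, 0) = 52, max(13, 0) = 13, max(-9.1, 0) = 0
Node u (S = 60): V_u = e^(−0.04)·[0.2936·52.0000 + 0.7064·13.0000] = 23.4900
Node d (S = 34): V_d = e^(−0.04)·[0.2936·13.0000 + 0.7064·0.0000] = 3.6666
Node 0 (S = 40): V_0 = e^(−0.04)·[0.2936·23.4900 + 0.7064·3.6666] = 9.1139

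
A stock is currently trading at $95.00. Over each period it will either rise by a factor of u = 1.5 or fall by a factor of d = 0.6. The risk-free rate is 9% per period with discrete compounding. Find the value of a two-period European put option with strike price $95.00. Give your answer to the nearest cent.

$14.59

Risk-neutral probability p = (1 + 0.09 − 0.6)/(1.5 − 0.6) = 0.4900/0.9000 = 0.5444
Terminal stock prices: S_uu = 213.8, S_ud = 85.5, S_dd = 34.2
Terminal payoffs (K − S): max(-118.8, 0) = 0, max(9.5, 0) = 9.5, max(60.8, 0) = 60.8
Node u (S = 142.5): V_u = 1/1.09·[0.5444·0.0000 + 0.4556·9.5000] = 3.9704
Node d (S = 57): V_d = 1/1.09·[0.5444·9.5000 + 0.4556·60.8000] = 30.1560
Node 0 (S = 95): V_0 = 1/1.09·[0.5444·3.9704 + 0.4556·30.1560] = 14.5866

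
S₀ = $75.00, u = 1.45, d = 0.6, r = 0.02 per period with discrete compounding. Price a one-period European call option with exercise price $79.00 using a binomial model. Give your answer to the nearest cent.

$14.41

Risk-neutral probability p = (1 + 0.02 − 0.6)/(1.45 − 0.6) = 0.4200/0.8500 = 0.4941
Terminal stock prices: S_u = 108.8, S_d = 45
Terminal payoffs (S − K): max(29.75, 0) = 29.75, max(-34, 0) = 0
Node 0 (S = 75): V_0 = 1/1.02·[0.4941·29.7500 + 0.5059·0.0000] = 14.4118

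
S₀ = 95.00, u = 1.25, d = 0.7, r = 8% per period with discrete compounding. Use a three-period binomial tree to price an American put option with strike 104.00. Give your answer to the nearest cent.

14.57

Risk-neutral probability p = (1 + 0.08 − 0.7)/(1.25 − 0.7) = 0.3800/0.5500 = 0.6909
Terminal stock prices: S_uuu = 185.5, S_uud = 103.9, S_udd = 58.19, S_ddd = 32.58
Terminal payoffs (K − S): max(-81.55, 0) = 0, max(0.09375, 0) = 0.09375, max(45.81, 0) = 45.81, max(71.42, 0) = 71.42
Node uu (S = 148.4): continuation = 1/1.08·[0.6909·0.0000 + 0.3091·0.0938] = 0.0268; exercise value = 0.0000 ≤ continuation, so V_uu = 0.0268
Node ud (S = 83.12): continuation = 1/1.08·[0.6909·0.0938 + 0.3091·45.8125] = 13.1713; exercise value = 20.8750 > continuation, so V_ud = 20.8750 (exercise)
Node dd (S = 46.55): continuation = 1/1.08·[0.6909·45.8125 + 0.3091·71.4150] = 49.7463; exercise value = 57.4500 > continuation, so V_dd = 57.4500 (exercise)
Node u (S = 118.8): continuation = 1/1.08·[0.6909·0.0268 + 0.3091·20.8750] = 5.9915; exercise value = 0.0000 ≤ continuation, so V_u = 5.9915
Node d (S = 66.5): continuation = 1/1.08·[0.6909·20.8750 + 0.3091·57.4500] = 29.7963; exercise value = 37.5000 > continuation, so V_d = 37.5000 (exercise)
Node 0 (S = 95): continuation = 1/1.08·[0.6909·5.9915 + 0.3091·37.5000] = 14.5653; exercise value = 9.0000 ≤ continuation, so V_0 = 14.5653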